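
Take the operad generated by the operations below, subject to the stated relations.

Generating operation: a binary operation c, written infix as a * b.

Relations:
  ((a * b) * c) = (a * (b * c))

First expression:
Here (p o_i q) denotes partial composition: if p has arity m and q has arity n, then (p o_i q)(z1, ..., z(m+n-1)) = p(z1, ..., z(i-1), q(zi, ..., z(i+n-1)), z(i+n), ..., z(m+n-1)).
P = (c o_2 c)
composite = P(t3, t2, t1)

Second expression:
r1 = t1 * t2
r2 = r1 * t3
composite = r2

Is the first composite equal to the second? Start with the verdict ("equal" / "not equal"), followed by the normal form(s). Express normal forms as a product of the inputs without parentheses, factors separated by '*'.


In normal form, the first expression is t3 * t2 * t1
In normal form, the second expression is t1 * t2 * t3
No match — not equal.

not equal; the first gives t3 * t2 * t1 and the second t1 * t2 * t3


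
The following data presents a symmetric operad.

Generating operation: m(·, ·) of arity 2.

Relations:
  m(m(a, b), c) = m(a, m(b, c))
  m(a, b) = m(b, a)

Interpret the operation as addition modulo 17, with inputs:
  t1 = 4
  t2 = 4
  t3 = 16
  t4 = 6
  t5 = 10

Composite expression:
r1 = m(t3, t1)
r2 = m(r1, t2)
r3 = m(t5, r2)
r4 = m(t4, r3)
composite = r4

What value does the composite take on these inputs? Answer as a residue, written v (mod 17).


6 (mod 17)

m(t3, t1) = 3
m(m(t3, t1), t2) = 7
m(t5, m(m(t3, t1), t2)) = 0
m(t4, m(t5, m(m(t3, t1), t2))) = 6


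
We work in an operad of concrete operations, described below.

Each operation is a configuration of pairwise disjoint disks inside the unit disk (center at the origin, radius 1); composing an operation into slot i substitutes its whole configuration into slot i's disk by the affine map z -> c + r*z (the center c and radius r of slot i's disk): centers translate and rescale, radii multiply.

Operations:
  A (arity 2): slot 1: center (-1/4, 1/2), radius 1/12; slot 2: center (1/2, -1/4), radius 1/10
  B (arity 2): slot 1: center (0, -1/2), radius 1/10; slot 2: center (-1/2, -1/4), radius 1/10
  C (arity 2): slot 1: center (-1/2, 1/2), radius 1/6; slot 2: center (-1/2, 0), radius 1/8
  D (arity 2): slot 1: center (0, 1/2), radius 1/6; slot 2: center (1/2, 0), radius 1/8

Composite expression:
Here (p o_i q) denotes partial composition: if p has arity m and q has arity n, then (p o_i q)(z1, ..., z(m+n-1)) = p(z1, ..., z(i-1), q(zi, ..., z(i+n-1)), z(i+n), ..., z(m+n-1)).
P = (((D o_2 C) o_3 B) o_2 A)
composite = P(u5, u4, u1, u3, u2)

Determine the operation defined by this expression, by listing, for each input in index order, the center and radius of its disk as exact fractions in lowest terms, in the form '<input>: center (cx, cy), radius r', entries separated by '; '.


u1: center (43/96, 11/192), radius 1/480; u2: center (55/128, -1/256), radius 1/640; u3: center (7/16, -1/128), radius 1/640; u4: center (83/192, 7/96), radius 1/576; u5: center (0, 1/2), radius 1/6

Below D, radii multiply path by path; the u-disk centers shift.
input u5: composing its 1 substitution step yields center (0, 1/2), radius 1/6
input u4: composing its 3 substitution steps yields center (83/192, 7/96), radius 1/576
input u1: composing its 3 substitution steps yields center (43/96, 11/192), radius 1/480
input u3: composing its 3 substitution steps yields center (7/16, -1/128), radius 1/640
input u2: composing its 3 substitution steps yields center (55/128, -1/256), radius 1/640


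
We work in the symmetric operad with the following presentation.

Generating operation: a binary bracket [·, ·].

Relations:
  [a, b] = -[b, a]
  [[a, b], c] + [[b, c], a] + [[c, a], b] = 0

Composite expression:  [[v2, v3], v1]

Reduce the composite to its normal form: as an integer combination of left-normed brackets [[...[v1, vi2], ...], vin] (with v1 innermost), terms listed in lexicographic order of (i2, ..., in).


Antisymmetry and Jacobi reduce to v1-anchored left-normed brackets.
Composite bracket: [[v2, v3], v1]
The bracket unfolds into 4 signed words via [a, b] = ab - ba (2^2 = 4).
Words beginning with v1 determine it all:
  v1v2v3 appears with sign -1, giving the term -[[v1, v2], v3]
  v1v3v2 appears with sign +1, giving the term +[[v1, v3], v2]

-[[v1, v2], v3] + [[v1, v3], v2]


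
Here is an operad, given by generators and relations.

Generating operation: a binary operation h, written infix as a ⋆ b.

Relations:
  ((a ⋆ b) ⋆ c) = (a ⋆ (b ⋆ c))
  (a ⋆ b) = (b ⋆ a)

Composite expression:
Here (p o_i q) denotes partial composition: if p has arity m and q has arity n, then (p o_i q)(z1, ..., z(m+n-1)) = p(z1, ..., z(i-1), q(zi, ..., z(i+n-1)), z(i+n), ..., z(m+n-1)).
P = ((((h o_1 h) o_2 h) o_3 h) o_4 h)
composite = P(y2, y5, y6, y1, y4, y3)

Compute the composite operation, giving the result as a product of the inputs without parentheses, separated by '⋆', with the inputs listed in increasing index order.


y1 ⋆ y2 ⋆ y3 ⋆ y4 ⋆ y5 ⋆ y6

Reordering under h is free, so list the y-inputs canonically.
(y1 ⋆ y4) reduces to y1 ⋆ y4
(y6 ⋆ (y1 ⋆ y4)) reduces to y6 ⋆ y1 ⋆ y4
(y5 ⋆ (y6 ⋆ (y1 ⋆ y4))) reduces to y5 ⋆ y6 ⋆ y1 ⋆ y4
(y2 ⋆ (y5 ⋆ (y6 ⋆ (y1 ⋆ y4)))) reduces to y2 ⋆ y5 ⋆ y6 ⋆ y1 ⋆ y4
((y2 ⋆ (y5 ⋆ (y6 ⋆ (y1 ⋆ y4)))) ⋆ y3) reduces to y2 ⋆ y5 ⋆ y6 ⋆ y1 ⋆ y4 ⋆ y3
the factors in increasing index order: y1 ⋆ y2 ⋆ y3 ⋆ y4 ⋆ y5 ⋆ y6


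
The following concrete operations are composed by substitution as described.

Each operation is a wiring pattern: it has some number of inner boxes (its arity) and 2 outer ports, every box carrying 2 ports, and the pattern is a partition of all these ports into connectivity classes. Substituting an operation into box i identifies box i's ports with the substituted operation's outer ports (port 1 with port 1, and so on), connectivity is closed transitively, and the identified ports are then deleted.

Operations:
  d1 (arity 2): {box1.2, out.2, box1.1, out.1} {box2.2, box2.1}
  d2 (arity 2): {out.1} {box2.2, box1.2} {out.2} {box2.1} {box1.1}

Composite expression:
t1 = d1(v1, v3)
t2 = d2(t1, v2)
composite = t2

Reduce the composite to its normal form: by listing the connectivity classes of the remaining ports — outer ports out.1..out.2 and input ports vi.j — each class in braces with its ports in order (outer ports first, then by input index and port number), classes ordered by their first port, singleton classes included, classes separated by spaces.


After gluing at d2, chains via deleted ports link the v-ports.
the subtree at d1 composes to {out.1, out.2, v1.1, v1.2} {v3.1, v3.2} on (v1, v3); out.j = own outer ports
the subtree at d2 composes to {out.1} {out.2} {v1.1, v1.2, v2.2} {v2.1} {v3.1, v3.2} on (v1, v3, v2); out.j = own outer ports

{out.1} {out.2} {v1.1, v1.2, v2.2} {v2.1} {v3.1, v3.2}


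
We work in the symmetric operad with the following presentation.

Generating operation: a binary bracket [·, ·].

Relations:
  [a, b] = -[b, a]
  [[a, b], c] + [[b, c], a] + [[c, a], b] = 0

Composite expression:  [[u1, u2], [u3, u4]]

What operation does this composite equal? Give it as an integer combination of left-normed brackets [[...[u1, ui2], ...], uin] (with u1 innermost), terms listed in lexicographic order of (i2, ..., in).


[[[u1, u2], u3], u4] - [[[u1, u2], u4], u3]


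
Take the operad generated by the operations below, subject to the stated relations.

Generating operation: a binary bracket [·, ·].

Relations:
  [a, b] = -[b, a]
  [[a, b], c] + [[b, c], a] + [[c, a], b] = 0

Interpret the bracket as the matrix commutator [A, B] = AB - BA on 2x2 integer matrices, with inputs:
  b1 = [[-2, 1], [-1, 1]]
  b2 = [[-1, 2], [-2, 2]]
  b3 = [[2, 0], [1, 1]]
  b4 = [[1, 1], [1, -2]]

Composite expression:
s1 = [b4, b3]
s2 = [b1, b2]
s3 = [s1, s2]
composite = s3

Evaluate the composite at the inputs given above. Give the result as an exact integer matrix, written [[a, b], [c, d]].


[b4, b3] = [[1, -1], [-2, -1]]
[b1, b2] = [[0, -3], [-3, 0]]
[[b4, b3], [b1, b2]] = [[-3, -6], [6, 3]]

[[-3, -6], [6, 3]]


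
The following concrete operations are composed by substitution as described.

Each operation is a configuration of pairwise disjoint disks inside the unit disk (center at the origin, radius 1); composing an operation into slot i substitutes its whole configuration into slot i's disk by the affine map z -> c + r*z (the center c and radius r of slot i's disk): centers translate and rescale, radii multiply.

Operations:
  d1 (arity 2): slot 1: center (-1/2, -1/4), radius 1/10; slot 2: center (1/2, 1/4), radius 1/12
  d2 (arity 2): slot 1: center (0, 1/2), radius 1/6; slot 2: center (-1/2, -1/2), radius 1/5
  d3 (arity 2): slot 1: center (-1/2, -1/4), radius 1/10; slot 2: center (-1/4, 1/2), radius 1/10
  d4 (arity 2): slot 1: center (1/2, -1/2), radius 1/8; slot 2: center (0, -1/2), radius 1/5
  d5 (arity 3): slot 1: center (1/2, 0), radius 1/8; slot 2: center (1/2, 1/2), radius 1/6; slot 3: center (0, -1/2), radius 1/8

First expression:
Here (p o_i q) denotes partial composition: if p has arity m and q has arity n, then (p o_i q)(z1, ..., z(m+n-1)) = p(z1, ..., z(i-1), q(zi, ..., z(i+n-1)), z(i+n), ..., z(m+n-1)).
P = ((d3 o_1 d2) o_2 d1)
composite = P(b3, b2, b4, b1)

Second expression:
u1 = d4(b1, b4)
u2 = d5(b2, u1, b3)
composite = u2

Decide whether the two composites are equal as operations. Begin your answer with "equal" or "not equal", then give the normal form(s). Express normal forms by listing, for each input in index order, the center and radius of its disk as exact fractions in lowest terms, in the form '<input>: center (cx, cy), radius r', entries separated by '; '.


not equal; the first gives b1: center (-1/4, 1/2), radius 1/10; b2: center (-14/25, -61/200), radius 1/500; b3: center (-1/2, -1/5), radius 1/60; b4: center (-27/50, -59/200), radius 1/600 and the second b1: center (7/12, 5/12), radius 1/48; b2: center (1/2, 0), radius 1/8; b3: center (0, -1/2), radius 1/8; b4: center (1/2, 5/12), radius 1/30

In normal form, the first expression is b1: center (-1/4, 1/2), radius 1/10; b2: center (-14/25, -61/200), radius 1/500; b3: center (-1/2, -1/5), radius 1/60; b4: center (-27/50, -59/200), radius 1/600
In normal form, the second expression is b1: center (7/12, 5/12), radius 1/48; b2: center (1/2, 0), radius 1/8; b3: center (0, -1/2), radius 1/8; b4: center (1/2, 5/12), radius 1/30
The normal forms differ: not equal.


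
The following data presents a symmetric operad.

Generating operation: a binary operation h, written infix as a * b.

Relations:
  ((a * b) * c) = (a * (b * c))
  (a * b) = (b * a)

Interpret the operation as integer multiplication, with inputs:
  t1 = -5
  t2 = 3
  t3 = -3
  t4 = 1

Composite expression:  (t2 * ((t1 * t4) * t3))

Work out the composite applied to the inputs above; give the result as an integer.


45


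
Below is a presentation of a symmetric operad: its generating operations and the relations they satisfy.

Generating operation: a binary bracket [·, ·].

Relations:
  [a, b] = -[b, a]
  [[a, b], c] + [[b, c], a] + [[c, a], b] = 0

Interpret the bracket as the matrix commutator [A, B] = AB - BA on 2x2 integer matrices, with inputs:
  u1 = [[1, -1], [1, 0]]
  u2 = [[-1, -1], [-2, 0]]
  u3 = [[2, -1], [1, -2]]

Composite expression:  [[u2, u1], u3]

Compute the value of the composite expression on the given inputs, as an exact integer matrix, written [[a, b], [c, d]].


[[1, -2], [2, -1]]


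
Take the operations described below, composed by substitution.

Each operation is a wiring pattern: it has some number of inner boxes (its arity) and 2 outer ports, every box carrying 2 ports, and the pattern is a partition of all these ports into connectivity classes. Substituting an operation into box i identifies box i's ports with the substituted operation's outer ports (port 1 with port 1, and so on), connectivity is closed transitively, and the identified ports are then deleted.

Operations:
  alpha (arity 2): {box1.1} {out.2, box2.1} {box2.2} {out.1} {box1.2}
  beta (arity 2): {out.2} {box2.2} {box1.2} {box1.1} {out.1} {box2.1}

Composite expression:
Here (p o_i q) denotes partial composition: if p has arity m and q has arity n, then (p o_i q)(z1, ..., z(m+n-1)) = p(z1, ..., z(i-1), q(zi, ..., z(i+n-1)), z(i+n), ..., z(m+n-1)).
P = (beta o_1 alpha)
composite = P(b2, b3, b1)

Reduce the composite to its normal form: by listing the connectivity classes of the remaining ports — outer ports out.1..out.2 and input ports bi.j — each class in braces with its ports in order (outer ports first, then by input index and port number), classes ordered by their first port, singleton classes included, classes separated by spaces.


{out.1} {out.2} {b1.1} {b1.2} {b2.1} {b2.2} {b3.1} {b3.2}

After gluing at beta, chains via deleted ports link the b-ports.
after alpha, the pattern on (b2, b3) reads {out.1} {out.2, b3.1} {b2.1} {b2.2} {b3.2} (out.j = its outer ports)
after beta, the pattern on (b2, b3, b1) reads {out.1} {out.2} {b1.1} {b1.2} {b2.1} {b2.2} {b3.1} {b3.2} (out.j = its outer ports)


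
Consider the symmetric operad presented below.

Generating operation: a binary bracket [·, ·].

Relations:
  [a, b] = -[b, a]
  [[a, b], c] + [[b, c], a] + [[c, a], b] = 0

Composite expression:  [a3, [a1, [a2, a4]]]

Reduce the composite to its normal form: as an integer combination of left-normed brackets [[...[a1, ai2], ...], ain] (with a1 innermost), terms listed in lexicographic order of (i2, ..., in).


In the tensor algebra, words opening a1 carry the a1-anchored form.
Composite bracket: [a3, [a1, [a2, a4]]]
Applying ab - ba throughout gives 8 signed words (2^3 = 8).
Coefficients come from the a1-initial words:
  a1a2a4a3 (sign -1) contributes -[[[a1, a2], a4], a3]
  a1a4a2a3 (sign +1) contributes +[[[a1, a4], a2], a3]

-[[[a1, a2], a4], a3] + [[[a1, a4], a2], a3]


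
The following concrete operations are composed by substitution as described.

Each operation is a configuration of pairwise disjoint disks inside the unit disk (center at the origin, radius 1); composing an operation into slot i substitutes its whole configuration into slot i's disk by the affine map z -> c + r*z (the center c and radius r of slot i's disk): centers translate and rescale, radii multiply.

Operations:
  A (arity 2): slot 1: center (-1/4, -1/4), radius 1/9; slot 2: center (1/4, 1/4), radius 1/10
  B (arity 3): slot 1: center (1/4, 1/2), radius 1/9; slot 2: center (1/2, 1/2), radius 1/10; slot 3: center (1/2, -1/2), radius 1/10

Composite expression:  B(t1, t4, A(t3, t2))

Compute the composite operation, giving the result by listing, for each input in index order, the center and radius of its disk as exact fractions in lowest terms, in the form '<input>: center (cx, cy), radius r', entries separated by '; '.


t1: center (1/4, 1/2), radius 1/9; t2: center (21/40, -19/40), radius 1/100; t3: center (19/40, -21/40), radius 1/90; t4: center (1/2, 1/2), radius 1/10

Each t-disk chains the slot maps above it in B; radii multiply.
t1: after 1 affine step, its disk has center (1/4, 1/2), radius 1/9
t4: after 1 affine step, its disk has center (1/2, 1/2), radius 1/10
t3: after 2 affine steps, its disk has center (19/40, -21/40), radius 1/90
t2: after 2 affine steps, its disk has center (21/40, -19/40), radius 1/100


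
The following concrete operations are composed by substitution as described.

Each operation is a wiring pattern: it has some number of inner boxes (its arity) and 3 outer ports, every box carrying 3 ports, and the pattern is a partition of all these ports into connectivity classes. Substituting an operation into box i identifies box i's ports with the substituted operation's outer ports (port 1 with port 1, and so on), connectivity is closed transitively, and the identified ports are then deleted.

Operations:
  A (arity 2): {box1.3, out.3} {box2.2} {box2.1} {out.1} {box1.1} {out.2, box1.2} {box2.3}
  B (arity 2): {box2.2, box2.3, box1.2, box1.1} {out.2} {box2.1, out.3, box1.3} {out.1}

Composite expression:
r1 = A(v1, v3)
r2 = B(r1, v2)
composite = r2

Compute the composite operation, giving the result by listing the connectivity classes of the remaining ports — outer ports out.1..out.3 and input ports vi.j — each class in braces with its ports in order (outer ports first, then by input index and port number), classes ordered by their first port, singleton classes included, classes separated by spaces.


{out.1} {out.2} {out.3, v1.3, v2.1} {v1.1} {v1.2, v2.2, v2.3} {v3.1} {v3.2} {v3.3}

Reachability decides: close wires over B-identified ports.
A over (v1, v3) gives {out.1} {out.2, v1.2} {out.3, v1.3} {v1.1} {v3.1} {v3.2} {v3.3}, out.j being that stage's outer ports
B over (v1, v3, v2) gives {out.1} {out.2} {out.3, v1.3, v2.1} {v1.1} {v1.2, v2.2, v2.3} {v3.1} {v3.2} {v3.3}, out.j being that stage's outer ports


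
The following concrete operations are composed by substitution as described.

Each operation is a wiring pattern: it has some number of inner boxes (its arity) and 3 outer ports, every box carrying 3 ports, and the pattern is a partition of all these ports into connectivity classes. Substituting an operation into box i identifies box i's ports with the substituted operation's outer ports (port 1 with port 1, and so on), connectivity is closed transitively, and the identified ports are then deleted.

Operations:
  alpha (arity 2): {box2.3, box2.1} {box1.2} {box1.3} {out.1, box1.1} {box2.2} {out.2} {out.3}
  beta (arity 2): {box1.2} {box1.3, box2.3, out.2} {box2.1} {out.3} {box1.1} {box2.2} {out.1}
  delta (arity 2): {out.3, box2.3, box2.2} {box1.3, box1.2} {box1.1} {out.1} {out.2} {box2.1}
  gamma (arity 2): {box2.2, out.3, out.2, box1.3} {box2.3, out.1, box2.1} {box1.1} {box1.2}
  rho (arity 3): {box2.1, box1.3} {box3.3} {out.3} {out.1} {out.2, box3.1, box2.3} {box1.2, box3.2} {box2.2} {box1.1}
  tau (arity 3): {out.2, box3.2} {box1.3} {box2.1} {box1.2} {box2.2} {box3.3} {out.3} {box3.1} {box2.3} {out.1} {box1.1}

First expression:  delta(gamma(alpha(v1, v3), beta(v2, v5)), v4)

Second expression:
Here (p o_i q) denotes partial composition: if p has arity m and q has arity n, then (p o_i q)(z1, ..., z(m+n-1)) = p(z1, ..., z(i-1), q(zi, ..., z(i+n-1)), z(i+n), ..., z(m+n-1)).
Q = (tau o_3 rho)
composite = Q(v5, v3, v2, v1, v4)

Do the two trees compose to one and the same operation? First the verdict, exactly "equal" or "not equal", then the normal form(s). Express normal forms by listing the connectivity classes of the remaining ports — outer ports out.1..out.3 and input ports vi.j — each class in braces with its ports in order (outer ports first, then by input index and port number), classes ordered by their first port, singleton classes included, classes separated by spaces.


The first expression, normalized: {out.1} {out.2} {out.3, v4.2, v4.3} {v1.1} {v1.2} {v1.3} {v2.1} {v2.2} {v2.3, v5.3} {v3.1, v3.3} {v3.2} {v4.1} {v5.1} {v5.2}
The second expression, normalized: {out.1} {out.2, v1.3, v4.1} {out.3} {v1.1, v2.3} {v1.2} {v2.1} {v2.2, v4.2} {v3.1} {v3.2} {v3.3} {v4.3} {v5.1} {v5.2} {v5.3}
Distinct normal forms: not equal.

not equal; first: {out.1} {out.2} {out.3, v4.2, v4.3} {v1.1} {v1.2} {v1.3} {v2.1} {v2.2} {v2.3, v5.3} {v3.1, v3.3} {v3.2} {v4.1} {v5.1} {v5.2}; second: {out.1} {out.2, v1.3, v4.1} {out.3} {v1.1, v2.3} {v1.2} {v2.1} {v2.2, v4.2} {v3.1} {v3.2} {v3.3} {v4.3} {v5.1} {v5.2} {v5.3}


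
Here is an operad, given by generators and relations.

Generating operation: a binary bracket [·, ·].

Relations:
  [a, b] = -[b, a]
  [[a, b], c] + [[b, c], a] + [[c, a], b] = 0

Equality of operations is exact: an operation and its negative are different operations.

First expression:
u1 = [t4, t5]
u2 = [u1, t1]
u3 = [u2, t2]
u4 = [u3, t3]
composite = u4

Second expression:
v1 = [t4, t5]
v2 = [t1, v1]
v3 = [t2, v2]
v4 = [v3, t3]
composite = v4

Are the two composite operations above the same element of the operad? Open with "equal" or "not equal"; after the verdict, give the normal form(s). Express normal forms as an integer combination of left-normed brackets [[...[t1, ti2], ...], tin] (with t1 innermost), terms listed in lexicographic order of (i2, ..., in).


equal; both compose to -[[[[t1, t4], t5], t2], t3] + [[[[t1, t5], t4], t2], t3]

The first expression reduces to -[[[[t1, t4], t5], t2], t3] + [[[[t1, t5], t4], t2], t3]
The second expression reduces to -[[[[t1, t4], t5], t2], t3] + [[[[t1, t5], t4], t2], t3]
One common form — equal.


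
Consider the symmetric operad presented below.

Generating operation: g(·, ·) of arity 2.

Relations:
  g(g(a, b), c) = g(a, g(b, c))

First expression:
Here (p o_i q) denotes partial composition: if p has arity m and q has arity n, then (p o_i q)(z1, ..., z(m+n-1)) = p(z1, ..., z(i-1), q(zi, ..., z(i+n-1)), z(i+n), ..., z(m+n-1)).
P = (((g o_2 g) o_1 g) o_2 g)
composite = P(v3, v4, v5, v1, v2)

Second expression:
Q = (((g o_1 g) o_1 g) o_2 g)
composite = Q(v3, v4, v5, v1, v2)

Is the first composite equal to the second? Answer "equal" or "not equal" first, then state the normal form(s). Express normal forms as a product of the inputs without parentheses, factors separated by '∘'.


equal — both sides give v3 ∘ v4 ∘ v5 ∘ v1 ∘ v2

In normal form, the first expression is v3 ∘ v4 ∘ v5 ∘ v1 ∘ v2
In normal form, the second expression is v3 ∘ v4 ∘ v5 ∘ v1 ∘ v2
One common form — equal.


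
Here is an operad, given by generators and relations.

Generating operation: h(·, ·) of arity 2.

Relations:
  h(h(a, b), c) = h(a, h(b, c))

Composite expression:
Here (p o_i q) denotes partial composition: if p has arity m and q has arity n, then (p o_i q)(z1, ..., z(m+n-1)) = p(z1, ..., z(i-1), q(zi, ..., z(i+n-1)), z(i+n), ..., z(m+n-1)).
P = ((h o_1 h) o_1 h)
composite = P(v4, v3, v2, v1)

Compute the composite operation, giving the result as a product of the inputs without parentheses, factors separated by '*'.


v4 * v3 * v2 * v1

Associativity of h dissolves the nesting; only the v-input order survives.
h(v4, v3) linearizes to v4 * v3
h(h(v4, v3), v2) linearizes to v4 * v3 * v2
h(h(h(v4, v3), v2), v1) linearizes to v4 * v3 * v2 * v1


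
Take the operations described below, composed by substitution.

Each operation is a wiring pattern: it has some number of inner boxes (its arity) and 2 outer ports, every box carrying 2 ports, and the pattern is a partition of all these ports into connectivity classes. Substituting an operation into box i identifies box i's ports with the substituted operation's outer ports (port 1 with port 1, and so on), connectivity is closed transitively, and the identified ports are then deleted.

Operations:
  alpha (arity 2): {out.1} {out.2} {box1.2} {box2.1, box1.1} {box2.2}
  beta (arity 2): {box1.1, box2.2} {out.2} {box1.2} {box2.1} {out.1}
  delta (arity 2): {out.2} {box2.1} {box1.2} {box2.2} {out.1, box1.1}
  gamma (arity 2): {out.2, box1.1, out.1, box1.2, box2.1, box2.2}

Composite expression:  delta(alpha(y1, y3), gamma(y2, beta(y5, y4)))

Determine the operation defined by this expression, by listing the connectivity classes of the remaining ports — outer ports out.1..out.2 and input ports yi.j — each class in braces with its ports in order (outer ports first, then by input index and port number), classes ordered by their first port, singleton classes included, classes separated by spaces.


{out.1} {out.2} {y1.1, y3.1} {y1.2} {y2.1, y2.2} {y3.2} {y4.1} {y4.2, y5.1} {y5.2}

After gluing at delta, chains via deleted ports link the y-ports.
through alpha, on inputs (y1, y3): {out.1} {out.2} {y1.1, y3.1} {y1.2} {y3.2} (out.j = stage outer ports)
through beta, on inputs (y5, y4): {out.1} {out.2} {y4.1} {y4.2, y5.1} {y5.2} (out.j = stage outer ports)
through gamma, on inputs (y2, y5, y4): {out.1, out.2, y2.1, y2.2} {y4.1} {y4.2, y5.1} {y5.2} (out.j = stage outer ports)
through delta, on inputs (y1, y3, y2, y5, y4): {out.1} {out.2} {y1.1, y3.1} {y1.2} {y2.1, y2.2} {y3.2} {y4.1} {y4.2, y5.1} {y5.2} (out.j = stage outer ports)


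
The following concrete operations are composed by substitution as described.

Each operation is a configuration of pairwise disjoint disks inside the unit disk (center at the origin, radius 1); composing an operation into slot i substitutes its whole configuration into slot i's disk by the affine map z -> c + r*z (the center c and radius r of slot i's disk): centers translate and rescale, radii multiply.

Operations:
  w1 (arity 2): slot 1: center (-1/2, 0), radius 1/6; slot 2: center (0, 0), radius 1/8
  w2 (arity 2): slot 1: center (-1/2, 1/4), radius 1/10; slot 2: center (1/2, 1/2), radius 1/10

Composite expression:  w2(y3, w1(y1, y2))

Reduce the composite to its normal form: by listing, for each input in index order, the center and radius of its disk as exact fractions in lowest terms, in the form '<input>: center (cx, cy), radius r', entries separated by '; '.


y1: center (9/20, 1/2), radius 1/60; y2: center (1/2, 1/2), radius 1/80; y3: center (-1/2, 1/4), radius 1/10

Follow each y-input down from w2: c' goes to c + r*c', radius to r*r'.
y3: after 1 affine step, its disk has center (-1/2, 1/4), radius 1/10
y1: after 2 affine steps, its disk has center (9/20, 1/2), radius 1/60
y2: after 2 affine steps, its disk has center (1/2, 1/2), radius 1/80


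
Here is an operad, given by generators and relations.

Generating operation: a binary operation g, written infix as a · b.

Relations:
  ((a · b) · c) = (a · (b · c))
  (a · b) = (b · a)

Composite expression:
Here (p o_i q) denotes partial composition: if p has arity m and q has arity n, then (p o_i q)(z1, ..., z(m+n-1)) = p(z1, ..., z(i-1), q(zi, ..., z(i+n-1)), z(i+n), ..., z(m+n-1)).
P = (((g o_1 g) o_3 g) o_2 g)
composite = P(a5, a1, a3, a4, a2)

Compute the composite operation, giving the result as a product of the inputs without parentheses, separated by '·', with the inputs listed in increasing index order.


a1 · a2 · a3 · a4 · a5


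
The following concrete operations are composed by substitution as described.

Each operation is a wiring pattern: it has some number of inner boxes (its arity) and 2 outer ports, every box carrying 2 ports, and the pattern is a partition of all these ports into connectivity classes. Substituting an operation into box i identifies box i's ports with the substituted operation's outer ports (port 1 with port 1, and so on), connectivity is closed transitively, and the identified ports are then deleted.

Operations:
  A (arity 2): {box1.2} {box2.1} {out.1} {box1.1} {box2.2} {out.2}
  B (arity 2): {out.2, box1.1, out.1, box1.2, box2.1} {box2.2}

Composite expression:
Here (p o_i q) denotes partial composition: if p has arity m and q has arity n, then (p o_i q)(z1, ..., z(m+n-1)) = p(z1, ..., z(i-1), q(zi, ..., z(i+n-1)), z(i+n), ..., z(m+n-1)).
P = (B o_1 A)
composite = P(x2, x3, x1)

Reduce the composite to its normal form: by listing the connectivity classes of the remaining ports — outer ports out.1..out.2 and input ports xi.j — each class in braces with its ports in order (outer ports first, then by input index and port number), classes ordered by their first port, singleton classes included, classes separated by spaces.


{out.1, out.2, x1.1} {x1.2} {x2.1} {x2.2} {x3.1} {x3.2}

Two ports join when wires chain via B-identified ports.
stage A: inputs (x2, x3), connectivity {out.1} {out.2} {x2.1} {x2.2} {x3.1} {x3.2}, out.j its boundary
stage B: inputs (x2, x3, x1), connectivity {out.1, out.2, x1.1} {x1.2} {x2.1} {x2.2} {x3.1} {x3.2}, out.j its boundary


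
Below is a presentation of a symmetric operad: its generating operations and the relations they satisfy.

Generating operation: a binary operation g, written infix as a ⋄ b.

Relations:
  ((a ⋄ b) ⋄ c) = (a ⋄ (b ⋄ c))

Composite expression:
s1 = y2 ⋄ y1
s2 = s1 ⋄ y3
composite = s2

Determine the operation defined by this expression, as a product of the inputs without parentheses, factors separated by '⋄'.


y2 ⋄ y1 ⋄ y3

Under associativity of g, the answer is the y's in reading order.
(y2 ⋄ y1) reduces to y2 ⋄ y1
((y2 ⋄ y1) ⋄ y3) reduces to y2 ⋄ y1 ⋄ y3


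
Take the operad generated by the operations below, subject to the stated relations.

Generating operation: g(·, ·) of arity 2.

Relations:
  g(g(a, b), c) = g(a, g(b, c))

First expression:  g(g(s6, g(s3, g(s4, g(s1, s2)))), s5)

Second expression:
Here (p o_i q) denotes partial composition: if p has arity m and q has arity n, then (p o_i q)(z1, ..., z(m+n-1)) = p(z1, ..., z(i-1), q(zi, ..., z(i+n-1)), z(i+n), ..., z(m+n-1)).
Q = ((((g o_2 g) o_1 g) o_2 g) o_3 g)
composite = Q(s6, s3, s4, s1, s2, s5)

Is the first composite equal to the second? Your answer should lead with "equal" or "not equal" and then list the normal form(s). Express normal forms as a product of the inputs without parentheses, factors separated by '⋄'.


equal: each reduces to s6 ⋄ s3 ⋄ s4 ⋄ s1 ⋄ s2 ⋄ s5

The first composite normalizes to s6 ⋄ s3 ⋄ s4 ⋄ s1 ⋄ s2 ⋄ s5
The second composite normalizes to s6 ⋄ s3 ⋄ s4 ⋄ s1 ⋄ s2 ⋄ s5
Same normal form: equal.


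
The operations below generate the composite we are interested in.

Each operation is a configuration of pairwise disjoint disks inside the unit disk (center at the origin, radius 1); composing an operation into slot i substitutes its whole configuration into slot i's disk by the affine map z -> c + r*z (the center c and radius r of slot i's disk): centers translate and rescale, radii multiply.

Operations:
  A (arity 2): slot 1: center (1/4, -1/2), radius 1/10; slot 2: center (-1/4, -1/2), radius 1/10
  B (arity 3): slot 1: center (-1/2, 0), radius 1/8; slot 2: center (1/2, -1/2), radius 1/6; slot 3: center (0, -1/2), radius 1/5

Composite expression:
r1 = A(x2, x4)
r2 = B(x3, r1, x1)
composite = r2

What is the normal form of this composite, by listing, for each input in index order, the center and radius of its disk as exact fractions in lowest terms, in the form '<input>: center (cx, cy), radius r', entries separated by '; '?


x1: center (0, -1/2), radius 1/5; x2: center (13/24, -7/12), radius 1/60; x3: center (-1/2, 0), radius 1/8; x4: center (11/24, -7/12), radius 1/60

Only the slot chain above each x matters under B; compose those maps.
tracing x3 down its 1-map path: center (-1/2, 0), radius 1/8
tracing x2 down its 2-map path: center (13/24, -7/12), radius 1/60
tracing x4 down its 2-map path: center (11/24, -7/12), radius 1/60
tracing x1 down its 1-map path: center (0, -1/2), radius 1/5


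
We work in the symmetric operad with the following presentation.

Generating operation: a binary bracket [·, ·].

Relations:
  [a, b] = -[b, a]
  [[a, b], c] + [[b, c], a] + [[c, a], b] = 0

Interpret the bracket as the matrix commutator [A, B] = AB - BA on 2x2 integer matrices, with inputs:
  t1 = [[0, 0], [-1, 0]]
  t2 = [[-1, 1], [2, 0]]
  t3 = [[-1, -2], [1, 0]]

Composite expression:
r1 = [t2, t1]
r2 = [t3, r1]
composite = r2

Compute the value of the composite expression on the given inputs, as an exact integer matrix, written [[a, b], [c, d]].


[[2, -4], [-3, -2]]


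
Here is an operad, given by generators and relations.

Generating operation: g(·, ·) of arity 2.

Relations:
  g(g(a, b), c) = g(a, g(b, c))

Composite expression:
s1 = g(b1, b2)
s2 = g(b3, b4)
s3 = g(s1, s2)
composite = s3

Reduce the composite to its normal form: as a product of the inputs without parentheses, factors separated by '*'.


Associativity of g dissolves the nesting; only the b-input order survives.
g(b1, b2) reduces to b1 * b2
g(b3, b4) reduces to b3 * b4
g(g(b1, b2), g(b3, b4)) reduces to b1 * b2 * b3 * b4

b1 * b2 * b3 * b4


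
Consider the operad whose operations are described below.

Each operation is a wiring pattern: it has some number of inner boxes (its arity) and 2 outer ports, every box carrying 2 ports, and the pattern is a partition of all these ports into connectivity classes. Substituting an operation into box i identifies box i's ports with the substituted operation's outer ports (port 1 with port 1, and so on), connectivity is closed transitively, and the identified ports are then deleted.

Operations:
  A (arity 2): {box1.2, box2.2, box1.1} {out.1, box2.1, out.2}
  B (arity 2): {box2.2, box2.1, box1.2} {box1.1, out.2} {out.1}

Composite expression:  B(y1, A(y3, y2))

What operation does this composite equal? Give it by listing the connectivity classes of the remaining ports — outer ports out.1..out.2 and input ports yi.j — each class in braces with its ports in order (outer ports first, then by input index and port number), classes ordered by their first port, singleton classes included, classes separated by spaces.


{out.1} {out.2, y1.1} {y1.2, y2.1} {y2.2, y3.1, y3.2}


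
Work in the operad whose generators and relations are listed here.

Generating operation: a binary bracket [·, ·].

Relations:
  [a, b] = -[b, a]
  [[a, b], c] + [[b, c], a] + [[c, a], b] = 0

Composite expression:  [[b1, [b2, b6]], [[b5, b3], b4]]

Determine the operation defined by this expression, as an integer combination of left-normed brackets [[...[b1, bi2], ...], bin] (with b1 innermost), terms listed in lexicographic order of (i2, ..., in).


-[[[[[b1, b2], b6], b3], b5], b4] + [[[[[b1, b2], b6], b4], b3], b5] - [[[[[b1, b2], b6], b4], b5], b3] + [[[[[b1, b2], b6], b5], b3], b4] + [[[[[b1, b6], b2], b3], b5], b4] - [[[[[b1, b6], b2], b4], b3], b5] + [[[[[b1, b6], b2], b4], b5], b3] - [[[[[b1, b6], b2], b5], b3], b4]

Expand each bracket as ab - ba; the b1-initial words give the coefficients.
Composite bracket: [[b1, [b2, b6]], [[b5, b3], b4]]
Under [a, b] = ab - ba we get 32 signed associative words (2^5 = 32).
Keep just the words that open with b1:
  b1b2b6b3b5b4 (sign -1) contributes -[[[[[b1, b2], b6], b3], b5], b4]
  b1b2b6b4b3b5 (sign +1) contributes +[[[[[b1, b2], b6], b4], b3], b5]
  b1b2b6b4b5b3 (sign -1) contributes -[[[[[b1, b2], b6], b4], b5], b3]
  b1b2b6b5b3b4 (sign +1) contributes +[[[[[b1, b2], b6], b5], b3], b4]
  b1b6b2b3b5b4 (sign +1) contributes +[[[[[b1, b6], b2], b3], b5], b4]
  b1b6b2b4b3b5 (sign -1) contributes -[[[[[b1, b6], b2], b4], b3], b5]
  b1b6b2b4b5b3 (sign +1) contributes +[[[[[b1, b6], b2], b4], b5], b3]
  b1b6b2b5b3b4 (sign -1) contributes -[[[[[b1, b6], b2], b5], b3], b4]


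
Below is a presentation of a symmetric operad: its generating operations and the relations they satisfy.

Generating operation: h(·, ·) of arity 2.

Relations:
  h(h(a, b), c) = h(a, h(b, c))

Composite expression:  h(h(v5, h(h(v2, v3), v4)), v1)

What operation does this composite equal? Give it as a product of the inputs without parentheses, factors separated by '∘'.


v5 ∘ v2 ∘ v3 ∘ v4 ∘ v1

Under associativity of h, the answer is the v's in reading order.
h(v2, v3) flattens to v2 ∘ v3
h(h(v2, v3), v4) flattens to v2 ∘ v3 ∘ v4
h(v5, h(h(v2, v3), v4)) flattens to v5 ∘ v2 ∘ v3 ∘ v4
h(h(v5, h(h(v2, v3), v4)), v1) flattens to v5 ∘ v2 ∘ v3 ∘ v4 ∘ v1


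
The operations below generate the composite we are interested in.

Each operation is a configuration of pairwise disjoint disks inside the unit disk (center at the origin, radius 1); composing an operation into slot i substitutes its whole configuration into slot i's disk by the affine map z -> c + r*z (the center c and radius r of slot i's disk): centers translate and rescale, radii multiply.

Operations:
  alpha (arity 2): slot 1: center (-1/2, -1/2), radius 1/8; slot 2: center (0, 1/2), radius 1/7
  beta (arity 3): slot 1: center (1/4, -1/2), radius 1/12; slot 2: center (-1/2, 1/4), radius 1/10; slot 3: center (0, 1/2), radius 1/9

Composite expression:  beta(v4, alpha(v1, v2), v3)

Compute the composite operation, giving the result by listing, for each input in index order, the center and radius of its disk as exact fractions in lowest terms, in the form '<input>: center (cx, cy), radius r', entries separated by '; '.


v1: center (-11/20, 1/5), radius 1/80; v2: center (-1/2, 3/10), radius 1/70; v3: center (0, 1/2), radius 1/9; v4: center (1/4, -1/2), radius 1/12

Affine substitution under beta: radii multiply and v-centers shift.
v4 passes through 1 substitution, ending at center (1/4, -1/2), radius 1/12
v1 passes through 2 substitutions, ending at center (-11/20, 1/5), radius 1/80
v2 passes through 2 substitutions, ending at center (-1/2, 3/10), radius 1/70
v3 passes through 1 substitution, ending at center (0, 1/2), radius 1/9


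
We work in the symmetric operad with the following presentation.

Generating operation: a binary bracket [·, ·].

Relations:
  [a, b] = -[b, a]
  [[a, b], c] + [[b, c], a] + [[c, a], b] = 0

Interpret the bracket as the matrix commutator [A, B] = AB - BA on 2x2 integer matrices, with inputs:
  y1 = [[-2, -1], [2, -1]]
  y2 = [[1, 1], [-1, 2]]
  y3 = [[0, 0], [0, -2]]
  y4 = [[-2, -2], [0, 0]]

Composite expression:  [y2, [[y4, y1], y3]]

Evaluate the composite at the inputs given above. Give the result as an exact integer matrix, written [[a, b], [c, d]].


[y4, y1] = [[-4, 0], [4, 4]]
[[y4, y1], y3] = [[0, 0], [8, 0]]
[y2, [[y4, y1], y3]] = [[8, 0], [8, -8]]

[[8, 0], [8, -8]]


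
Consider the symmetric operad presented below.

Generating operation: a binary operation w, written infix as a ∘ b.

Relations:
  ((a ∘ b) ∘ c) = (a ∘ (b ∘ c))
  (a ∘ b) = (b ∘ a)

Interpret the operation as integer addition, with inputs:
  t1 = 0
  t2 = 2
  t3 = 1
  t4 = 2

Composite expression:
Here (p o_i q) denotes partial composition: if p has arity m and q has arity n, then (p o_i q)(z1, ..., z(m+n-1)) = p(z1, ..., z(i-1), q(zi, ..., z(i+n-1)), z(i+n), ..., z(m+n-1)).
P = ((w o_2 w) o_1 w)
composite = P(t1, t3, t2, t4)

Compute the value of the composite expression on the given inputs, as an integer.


(t1 ∘ t3) = 1
(t2 ∘ t4) = 4
((t1 ∘ t3) ∘ (t2 ∘ t4)) = 5

5


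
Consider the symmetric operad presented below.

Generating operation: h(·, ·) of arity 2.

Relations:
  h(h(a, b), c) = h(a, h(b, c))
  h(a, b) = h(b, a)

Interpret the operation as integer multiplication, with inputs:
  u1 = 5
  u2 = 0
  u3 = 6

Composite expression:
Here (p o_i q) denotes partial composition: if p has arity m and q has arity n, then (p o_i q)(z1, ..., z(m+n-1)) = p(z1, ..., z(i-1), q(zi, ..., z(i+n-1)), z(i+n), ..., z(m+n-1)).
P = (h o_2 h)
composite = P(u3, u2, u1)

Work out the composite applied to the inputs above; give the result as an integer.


h(u2, u1) = 0
h(u3, h(u2, u1)) = 0

0


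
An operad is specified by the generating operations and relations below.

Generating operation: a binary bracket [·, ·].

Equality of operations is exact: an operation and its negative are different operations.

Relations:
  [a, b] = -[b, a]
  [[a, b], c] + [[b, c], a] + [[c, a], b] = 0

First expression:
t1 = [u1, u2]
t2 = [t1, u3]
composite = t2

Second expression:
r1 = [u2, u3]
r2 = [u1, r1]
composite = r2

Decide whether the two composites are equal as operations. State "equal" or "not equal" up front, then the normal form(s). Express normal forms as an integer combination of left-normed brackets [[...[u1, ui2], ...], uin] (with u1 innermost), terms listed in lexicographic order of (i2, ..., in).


not equal; the first gives [[u1, u2], u3] and the second [[u1, u2], u3] - [[u1, u3], u2]

Normal form of the first expression: [[u1, u2], u3]
Normal form of the second expression: [[u1, u2], u3] - [[u1, u3], u2]
Different reductions; not equal.


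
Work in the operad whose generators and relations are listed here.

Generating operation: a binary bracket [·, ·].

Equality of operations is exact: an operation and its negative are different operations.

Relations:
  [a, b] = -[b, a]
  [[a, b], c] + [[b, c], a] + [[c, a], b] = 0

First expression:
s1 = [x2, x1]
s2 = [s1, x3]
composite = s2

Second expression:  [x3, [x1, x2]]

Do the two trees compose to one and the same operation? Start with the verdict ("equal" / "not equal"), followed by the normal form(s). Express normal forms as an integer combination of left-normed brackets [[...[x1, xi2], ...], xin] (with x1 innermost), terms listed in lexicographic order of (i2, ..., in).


In normal form, the first expression is -[[x1, x2], x3]
In normal form, the second expression is -[[x1, x2], x3]
The forms coincide; equal.

equal: each reduces to -[[x1, x2], x3]


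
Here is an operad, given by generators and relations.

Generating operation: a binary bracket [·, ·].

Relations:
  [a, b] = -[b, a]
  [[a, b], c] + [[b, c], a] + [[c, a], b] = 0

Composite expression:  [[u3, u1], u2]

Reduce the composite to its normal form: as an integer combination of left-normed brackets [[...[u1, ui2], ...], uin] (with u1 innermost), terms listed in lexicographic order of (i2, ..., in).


-[[u1, u3], u2]

Expand each bracket as ab - ba; the u1-initial words give the coefficients.
Composite bracket: [[u3, u1], u2]
Each bracket splits as ab - ba, giving 4 signed words (2^2 = 4).
Only words starting with u1 matter:
  word u1u3u2 has sign -1, contributing -[[u1, u3], u2]
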